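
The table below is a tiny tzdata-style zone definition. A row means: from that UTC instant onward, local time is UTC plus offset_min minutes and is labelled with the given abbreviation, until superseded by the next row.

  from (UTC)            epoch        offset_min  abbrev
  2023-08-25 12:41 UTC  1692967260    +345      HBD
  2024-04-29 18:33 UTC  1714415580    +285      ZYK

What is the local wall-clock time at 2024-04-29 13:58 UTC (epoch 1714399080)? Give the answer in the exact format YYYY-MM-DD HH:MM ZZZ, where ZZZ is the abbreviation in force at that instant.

2024-04-29 19:43 HBD

Query: 2024-04-29 13:58 UTC
Rule 1/2 (HBD, +05:45): 2023-08-25 12:41 UTC ≤ query < 2024-04-29 18:33 UTC
13·60 + 58 + 345 = 1183 min
1183 = 0·1440 + 1183; 1183 = 19·60 + 43 → 19:43, same day
→ 2024-04-29 19:43 HBD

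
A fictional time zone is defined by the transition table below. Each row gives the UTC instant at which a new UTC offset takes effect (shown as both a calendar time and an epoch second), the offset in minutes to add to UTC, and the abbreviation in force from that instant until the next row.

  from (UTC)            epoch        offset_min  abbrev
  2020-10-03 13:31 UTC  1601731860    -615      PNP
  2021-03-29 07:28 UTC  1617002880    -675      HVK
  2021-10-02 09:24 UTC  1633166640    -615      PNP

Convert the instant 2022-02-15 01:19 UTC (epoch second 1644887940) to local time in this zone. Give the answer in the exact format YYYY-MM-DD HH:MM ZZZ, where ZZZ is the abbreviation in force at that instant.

Query: 2022-02-15 01:19 UTC
Rule 3/3 (PNP, -10:15): 2021-10-02 09:24 UTC ≤ query < +∞
1·60 + 19 - 615 = -536 min
-536 = -1·1440 + 904; 904 = 15·60 + 4 → 15:04, 2022-02-15 - 1 day = 2022-02-14
→ 2022-02-14 15:04 PNP

2022-02-14 15:04 PNP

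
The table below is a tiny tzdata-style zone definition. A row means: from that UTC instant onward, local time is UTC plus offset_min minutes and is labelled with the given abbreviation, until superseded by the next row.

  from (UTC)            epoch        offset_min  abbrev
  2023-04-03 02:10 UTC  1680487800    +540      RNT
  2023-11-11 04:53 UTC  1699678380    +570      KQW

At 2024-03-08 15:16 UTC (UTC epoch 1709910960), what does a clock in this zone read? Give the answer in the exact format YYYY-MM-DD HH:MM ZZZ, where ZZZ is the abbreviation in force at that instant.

2024-03-09 00:46 KQW

Query: 2024-03-08 15:16 UTC
Rule 2/2 (KQW, +09:30): 2023-11-11 04:53 UTC ≤ query < +∞
15·60 + 16 + 570 = 1486 min
1486 = 1·1440 + 46; 46 = 0·60 + 46 → 00:46, 2024-03-08 + 1 day = 2024-03-09
→ 2024-03-09 00:46 KQW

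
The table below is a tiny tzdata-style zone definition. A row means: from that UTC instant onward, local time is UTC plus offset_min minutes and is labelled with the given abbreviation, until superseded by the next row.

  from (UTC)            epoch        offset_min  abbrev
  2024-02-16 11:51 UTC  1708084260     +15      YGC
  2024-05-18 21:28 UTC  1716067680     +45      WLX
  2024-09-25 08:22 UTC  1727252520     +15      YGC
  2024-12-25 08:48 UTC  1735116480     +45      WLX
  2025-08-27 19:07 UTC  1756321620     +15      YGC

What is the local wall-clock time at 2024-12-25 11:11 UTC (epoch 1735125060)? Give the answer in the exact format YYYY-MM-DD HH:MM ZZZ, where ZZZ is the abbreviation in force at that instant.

2024-12-25 11:56 WLX

Query: 2024-12-25 11:11 UTC
Rule 4/5 (WLX, +00:45): 2024-12-25 08:48 UTC ≤ query < 2025-08-27 19:07 UTC
11·60 + 11 + 45 = 716 min
716 = 0·1440 + 716; 716 = 11·60 + 56 → 11:56, same day
→ 2024-12-25 11:56 WLX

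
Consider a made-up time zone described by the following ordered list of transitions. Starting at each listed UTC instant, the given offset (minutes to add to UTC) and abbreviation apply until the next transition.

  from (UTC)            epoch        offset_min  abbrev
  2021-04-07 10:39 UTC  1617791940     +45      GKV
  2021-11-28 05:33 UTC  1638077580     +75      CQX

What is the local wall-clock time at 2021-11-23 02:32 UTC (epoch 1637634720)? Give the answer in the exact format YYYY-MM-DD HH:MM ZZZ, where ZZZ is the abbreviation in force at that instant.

2021-11-23 03:17 GKV

Query: 2021-11-23 02:32 UTC
Rule 1/2 (GKV, +00:45): 2021-04-07 10:39 UTC ≤ query < 2021-11-28 05:33 UTC
2·60 + 32 + 45 = 197 min
197 = 0·1440 + 197; 197 = 3·60 + 17 → 03:17, same day
→ 2021-11-23 03:17 GKV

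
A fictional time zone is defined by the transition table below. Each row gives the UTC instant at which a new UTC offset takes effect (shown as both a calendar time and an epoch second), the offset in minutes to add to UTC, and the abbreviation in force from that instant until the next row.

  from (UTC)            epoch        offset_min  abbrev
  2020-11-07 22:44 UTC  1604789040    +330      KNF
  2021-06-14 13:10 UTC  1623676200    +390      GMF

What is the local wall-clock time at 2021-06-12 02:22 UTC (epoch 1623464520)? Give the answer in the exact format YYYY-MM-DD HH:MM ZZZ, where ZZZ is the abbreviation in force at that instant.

2021-06-12 07:52 KNF

Query: 2021-06-12 02:22 UTC
Rule 1/2 (KNF, +05:30): 2020-11-07 22:44 UTC ≤ query < 2021-06-14 13:10 UTC
2·60 + 22 + 330 = 472 min
472 = 0·1440 + 472; 472 = 7·60 + 52 → 07:52, same day
→ 2021-06-12 07:52 KNF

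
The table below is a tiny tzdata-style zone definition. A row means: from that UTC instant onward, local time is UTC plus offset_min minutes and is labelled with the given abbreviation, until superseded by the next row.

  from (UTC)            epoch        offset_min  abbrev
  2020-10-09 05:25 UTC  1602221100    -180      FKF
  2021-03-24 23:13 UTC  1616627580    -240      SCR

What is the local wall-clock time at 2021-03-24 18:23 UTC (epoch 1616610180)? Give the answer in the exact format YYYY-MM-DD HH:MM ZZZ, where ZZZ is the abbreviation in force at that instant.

Query: 2021-03-24 18:23 UTC
Rule 1/2 (FKF, -03:00): 2020-10-09 05:25 UTC ≤ query < 2021-03-24 23:13 UTC
18·60 + 23 - 180 = 923 min
923 = 0·1440 + 923; 923 = 15·60 + 23 → 15:23, same day
→ 2021-03-24 15:23 FKF

2021-03-24 15:23 FKF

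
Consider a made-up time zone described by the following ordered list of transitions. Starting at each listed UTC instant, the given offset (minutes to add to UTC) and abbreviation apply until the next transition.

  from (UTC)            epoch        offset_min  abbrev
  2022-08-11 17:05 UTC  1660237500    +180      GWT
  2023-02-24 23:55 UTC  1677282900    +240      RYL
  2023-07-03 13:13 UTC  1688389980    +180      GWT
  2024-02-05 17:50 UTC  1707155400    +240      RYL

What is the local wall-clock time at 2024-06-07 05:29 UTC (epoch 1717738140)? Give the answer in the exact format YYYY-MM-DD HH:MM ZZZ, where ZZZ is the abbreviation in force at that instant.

Query: 2024-06-07 05:29 UTC
Rule 4/4 (RYL, +04:00): 2024-02-05 17:50 UTC ≤ query < +∞
5·60 + 29 + 240 = 569 min
569 = 0·1440 + 569; 569 = 9·60 + 29 → 09:29, same day
→ 2024-06-07 09:29 RYL

2024-06-07 09:29 RYL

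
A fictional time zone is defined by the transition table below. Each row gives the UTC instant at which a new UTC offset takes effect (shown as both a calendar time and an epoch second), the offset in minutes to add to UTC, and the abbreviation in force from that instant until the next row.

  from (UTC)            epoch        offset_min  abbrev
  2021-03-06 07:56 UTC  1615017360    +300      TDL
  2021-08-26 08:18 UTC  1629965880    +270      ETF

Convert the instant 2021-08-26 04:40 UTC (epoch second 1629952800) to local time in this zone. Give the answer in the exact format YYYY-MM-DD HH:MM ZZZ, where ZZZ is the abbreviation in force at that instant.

Query: 2021-08-26 04:40 UTC
Rule 1/2 (TDL, +05:00): 2021-03-06 07:56 UTC ≤ query < 2021-08-26 08:18 UTC
4·60 + 40 + 300 = 580 min
580 = 0·1440 + 580; 580 = 9·60 + 40 → 09:40, same day
→ 2021-08-26 09:40 TDL

2021-08-26 09:40 TDL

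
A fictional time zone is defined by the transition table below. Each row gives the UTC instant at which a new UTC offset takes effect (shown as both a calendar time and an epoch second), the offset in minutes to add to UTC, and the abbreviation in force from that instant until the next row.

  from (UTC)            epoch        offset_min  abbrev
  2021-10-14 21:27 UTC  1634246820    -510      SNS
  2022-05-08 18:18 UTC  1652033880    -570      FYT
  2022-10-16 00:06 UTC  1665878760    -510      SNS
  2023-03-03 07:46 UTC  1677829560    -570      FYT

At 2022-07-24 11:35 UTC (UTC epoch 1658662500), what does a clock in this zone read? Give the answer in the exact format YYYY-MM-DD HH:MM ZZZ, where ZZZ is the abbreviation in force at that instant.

Query: 2022-07-24 11:35 UTC
Rule 2/4 (FYT, -09:30): 2022-05-08 18:18 UTC ≤ query < 2022-10-16 00:06 UTC
11·60 + 35 - 570 = 125 min
125 = 0·1440 + 125; 125 = 2·60 + 5 → 02:05, same day
→ 2022-07-24 02:05 FYT

2022-07-24 02:05 FYT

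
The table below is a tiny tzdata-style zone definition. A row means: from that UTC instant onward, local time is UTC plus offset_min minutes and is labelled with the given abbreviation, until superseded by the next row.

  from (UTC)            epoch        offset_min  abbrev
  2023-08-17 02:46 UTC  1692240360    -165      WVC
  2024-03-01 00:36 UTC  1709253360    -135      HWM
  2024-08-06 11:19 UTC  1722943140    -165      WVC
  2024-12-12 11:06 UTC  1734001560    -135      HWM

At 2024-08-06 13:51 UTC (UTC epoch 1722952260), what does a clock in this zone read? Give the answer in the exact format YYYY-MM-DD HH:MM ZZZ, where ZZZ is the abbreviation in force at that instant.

2024-08-06 11:06 WVC

Query: 2024-08-06 13:51 UTC
Rule 3/4 (WVC, -02:45): 2024-08-06 11:19 UTC ≤ query < 2024-12-12 11:06 UTC
13·60 + 51 - 165 = 666 min
666 = 0·1440 + 666; 666 = 11·60 + 6 → 11:06, same day
→ 2024-08-06 11:06 WVC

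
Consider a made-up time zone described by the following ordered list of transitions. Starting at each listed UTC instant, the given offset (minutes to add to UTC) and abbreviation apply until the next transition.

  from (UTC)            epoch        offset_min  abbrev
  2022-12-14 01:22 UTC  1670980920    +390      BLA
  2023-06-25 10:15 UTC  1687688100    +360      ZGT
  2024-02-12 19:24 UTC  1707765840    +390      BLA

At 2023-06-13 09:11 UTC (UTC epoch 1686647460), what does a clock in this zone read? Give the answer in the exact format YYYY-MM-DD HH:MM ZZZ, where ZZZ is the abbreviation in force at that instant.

Query: 2023-06-13 09:11 UTC
Rule 1/3 (BLA, +06:30): 2022-12-14 01:22 UTC ≤ query < 2023-06-25 10:15 UTC
9·60 + 11 + 390 = 941 min
941 = 0·1440 + 941; 941 = 15·60 + 41 → 15:41, same day
→ 2023-06-13 15:41 BLA

2023-06-13 15:41 BLA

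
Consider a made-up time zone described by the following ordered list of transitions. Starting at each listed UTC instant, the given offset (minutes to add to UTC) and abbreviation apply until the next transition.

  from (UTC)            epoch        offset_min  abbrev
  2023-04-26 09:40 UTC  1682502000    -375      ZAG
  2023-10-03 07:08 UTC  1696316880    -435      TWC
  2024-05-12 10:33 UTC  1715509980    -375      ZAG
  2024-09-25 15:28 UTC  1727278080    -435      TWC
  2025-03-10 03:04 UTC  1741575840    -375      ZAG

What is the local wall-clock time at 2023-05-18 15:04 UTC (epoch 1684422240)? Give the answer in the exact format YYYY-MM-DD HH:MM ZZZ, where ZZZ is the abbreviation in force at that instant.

Query: 2023-05-18 15:04 UTC
Rule 1/5 (ZAG, -06:15): 2023-04-26 09:40 UTC ≤ query < 2023-10-03 07:08 UTC
15·60 + 4 - 375 = 529 min
529 = 0·1440 + 529; 529 = 8·60 + 49 → 08:49, same day
→ 2023-05-18 08:49 ZAG

2023-05-18 08:49 ZAG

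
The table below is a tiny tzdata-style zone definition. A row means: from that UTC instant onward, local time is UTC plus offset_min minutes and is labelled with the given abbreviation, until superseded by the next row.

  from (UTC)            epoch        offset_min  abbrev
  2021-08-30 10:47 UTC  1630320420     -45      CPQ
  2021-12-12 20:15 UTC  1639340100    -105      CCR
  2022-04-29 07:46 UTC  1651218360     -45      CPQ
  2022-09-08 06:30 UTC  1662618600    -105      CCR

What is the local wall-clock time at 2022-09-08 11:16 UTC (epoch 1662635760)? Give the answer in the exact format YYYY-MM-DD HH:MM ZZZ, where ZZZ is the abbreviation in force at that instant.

Query: 2022-09-08 11:16 UTC
Rule 4/4 (CCR, -01:45): 2022-09-08 06:30 UTC ≤ query < +∞
11·60 + 16 - 105 = 571 min
571 = 0·1440 + 571; 571 = 9·60 + 31 → 09:31, same day
→ 2022-09-08 09:31 CCR

2022-09-08 09:31 CCR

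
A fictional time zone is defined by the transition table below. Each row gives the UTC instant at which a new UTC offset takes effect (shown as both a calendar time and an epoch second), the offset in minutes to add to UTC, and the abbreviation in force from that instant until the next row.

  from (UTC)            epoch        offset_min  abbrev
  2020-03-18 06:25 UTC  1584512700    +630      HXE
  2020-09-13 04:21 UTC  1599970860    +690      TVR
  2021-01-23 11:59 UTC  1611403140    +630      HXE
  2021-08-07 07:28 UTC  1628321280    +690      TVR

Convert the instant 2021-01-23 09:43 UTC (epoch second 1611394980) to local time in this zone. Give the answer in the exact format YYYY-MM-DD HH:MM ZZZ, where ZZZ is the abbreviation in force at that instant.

2021-01-23 21:13 TVR

Query: 2021-01-23 09:43 UTC
Rule 2/4 (TVR, +11:30): 2020-09-13 04:21 UTC ≤ query < 2021-01-23 11:59 UTC
9·60 + 43 + 690 = 1273 min
1273 = 0·1440 + 1273; 1273 = 21·60 + 13 → 21:13, same day
→ 2021-01-23 21:13 TVR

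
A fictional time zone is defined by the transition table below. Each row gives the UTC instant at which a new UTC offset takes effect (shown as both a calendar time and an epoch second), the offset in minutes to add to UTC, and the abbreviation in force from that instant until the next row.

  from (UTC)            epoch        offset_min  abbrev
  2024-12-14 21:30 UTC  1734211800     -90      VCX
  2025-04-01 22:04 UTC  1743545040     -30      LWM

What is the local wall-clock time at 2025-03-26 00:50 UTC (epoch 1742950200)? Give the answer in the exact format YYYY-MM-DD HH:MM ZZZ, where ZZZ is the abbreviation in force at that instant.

2025-03-25 23:20 VCX

Query: 2025-03-26 00:50 UTC
Rule 1/2 (VCX, -01:30): 2024-12-14 21:30 UTC ≤ query < 2025-04-01 22:04 UTC
0·60 + 50 - 90 = -40 min
-40 = -1·1440 + 1400; 1400 = 23·60 + 20 → 23:20, 2025-03-26 - 1 day = 2025-03-25
→ 2025-03-25 23:20 VCX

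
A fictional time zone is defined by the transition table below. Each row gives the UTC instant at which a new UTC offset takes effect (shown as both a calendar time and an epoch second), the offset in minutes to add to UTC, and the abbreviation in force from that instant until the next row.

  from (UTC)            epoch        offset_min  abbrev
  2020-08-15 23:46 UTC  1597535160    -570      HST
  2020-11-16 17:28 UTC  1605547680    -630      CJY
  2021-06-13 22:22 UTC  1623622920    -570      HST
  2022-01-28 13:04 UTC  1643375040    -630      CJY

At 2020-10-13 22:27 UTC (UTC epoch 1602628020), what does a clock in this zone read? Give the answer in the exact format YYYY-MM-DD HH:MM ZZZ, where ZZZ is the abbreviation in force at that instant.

2020-10-13 12:57 HST

Query: 2020-10-13 22:27 UTC
Rule 1/4 (HST, -09:30): 2020-08-15 23:46 UTC ≤ query < 2020-11-16 17:28 UTC
22·60 + 27 - 570 = 777 min
777 = 0·1440 + 777; 777 = 12·60 + 57 → 12:57, same day
→ 2020-10-13 12:57 HST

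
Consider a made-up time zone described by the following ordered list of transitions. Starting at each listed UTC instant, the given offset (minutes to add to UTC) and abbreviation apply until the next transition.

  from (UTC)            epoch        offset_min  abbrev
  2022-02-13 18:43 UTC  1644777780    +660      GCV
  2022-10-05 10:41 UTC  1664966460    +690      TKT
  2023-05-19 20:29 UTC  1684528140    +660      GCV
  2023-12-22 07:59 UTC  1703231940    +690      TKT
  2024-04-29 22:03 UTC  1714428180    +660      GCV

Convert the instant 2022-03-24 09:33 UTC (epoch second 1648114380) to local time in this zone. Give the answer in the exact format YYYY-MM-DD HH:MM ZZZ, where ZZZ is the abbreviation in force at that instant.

2022-03-24 20:33 GCV

Query: 2022-03-24 09:33 UTC
Rule 1/5 (GCV, +11:00): 2022-02-13 18:43 UTC ≤ query < 2022-10-05 10:41 UTC
9·60 + 33 + 660 = 1233 min
1233 = 0·1440 + 1233; 1233 = 20·60 + 33 → 20:33, same day
→ 2022-03-24 20:33 GCV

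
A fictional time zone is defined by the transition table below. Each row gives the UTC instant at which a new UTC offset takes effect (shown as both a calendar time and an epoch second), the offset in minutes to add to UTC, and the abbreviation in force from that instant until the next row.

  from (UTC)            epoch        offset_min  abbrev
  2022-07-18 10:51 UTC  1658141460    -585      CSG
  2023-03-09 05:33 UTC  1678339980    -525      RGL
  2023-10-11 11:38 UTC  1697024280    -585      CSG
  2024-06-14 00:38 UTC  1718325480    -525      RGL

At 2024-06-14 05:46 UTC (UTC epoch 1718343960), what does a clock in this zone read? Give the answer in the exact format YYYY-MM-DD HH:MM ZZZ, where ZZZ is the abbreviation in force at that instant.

2024-06-13 21:01 RGL

Query: 2024-06-14 05:46 UTC
Rule 4/4 (RGL, -08:45): 2024-06-14 00:38 UTC ≤ query < +∞
5·60 + 46 - 525 = -179 min
-179 = -1·1440 + 1261; 1261 = 21·60 + 1 → 21:01, 2024-06-14 - 1 day = 2024-06-13
→ 2024-06-13 21:01 RGL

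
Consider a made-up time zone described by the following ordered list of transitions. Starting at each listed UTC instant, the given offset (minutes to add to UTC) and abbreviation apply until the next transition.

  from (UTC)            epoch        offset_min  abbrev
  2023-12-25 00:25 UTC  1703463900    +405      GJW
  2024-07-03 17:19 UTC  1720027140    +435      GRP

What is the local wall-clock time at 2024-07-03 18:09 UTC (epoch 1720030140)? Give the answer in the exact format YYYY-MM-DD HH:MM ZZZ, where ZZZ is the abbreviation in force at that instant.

2024-07-04 01:24 GRP

Query: 2024-07-03 18:09 UTC
Rule 2/2 (GRP, +07:15): 2024-07-03 17:19 UTC ≤ query < +∞
18·60 + 9 + 435 = 1524 min
1524 = 1·1440 + 84; 84 = 1·60 + 24 → 01:24, 2024-07-03 + 1 day = 2024-07-04
→ 2024-07-04 01:24 GRP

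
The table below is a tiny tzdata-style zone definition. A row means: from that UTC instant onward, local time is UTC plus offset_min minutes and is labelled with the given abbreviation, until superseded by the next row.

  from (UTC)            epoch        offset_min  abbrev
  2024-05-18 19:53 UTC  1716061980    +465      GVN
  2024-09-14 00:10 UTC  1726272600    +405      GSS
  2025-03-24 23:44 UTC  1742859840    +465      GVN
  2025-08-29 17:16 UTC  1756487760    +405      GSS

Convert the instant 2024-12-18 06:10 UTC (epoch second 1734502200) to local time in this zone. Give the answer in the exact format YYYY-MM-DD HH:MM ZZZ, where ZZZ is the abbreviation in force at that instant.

2024-12-18 12:55 GSS

Query: 2024-12-18 06:10 UTC
Rule 2/4 (GSS, +06:45): 2024-09-14 00:10 UTC ≤ query < 2025-03-24 23:44 UTC
6·60 + 10 + 405 = 775 min
775 = 0·1440 + 775; 775 = 12·60 + 55 → 12:55, same day
→ 2024-12-18 12:55 GSS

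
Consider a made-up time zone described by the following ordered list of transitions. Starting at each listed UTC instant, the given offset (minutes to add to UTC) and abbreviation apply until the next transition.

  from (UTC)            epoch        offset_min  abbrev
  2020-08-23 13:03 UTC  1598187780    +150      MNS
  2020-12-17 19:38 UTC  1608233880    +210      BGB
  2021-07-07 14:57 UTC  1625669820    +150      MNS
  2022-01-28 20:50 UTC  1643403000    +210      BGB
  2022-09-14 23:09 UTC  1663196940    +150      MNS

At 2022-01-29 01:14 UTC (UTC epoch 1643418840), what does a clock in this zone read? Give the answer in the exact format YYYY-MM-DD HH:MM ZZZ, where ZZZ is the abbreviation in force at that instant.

2022-01-29 04:44 BGB

Query: 2022-01-29 01:14 UTC
Rule 4/5 (BGB, +03:30): 2022-01-28 20:50 UTC ≤ query < 2022-09-14 23:09 UTC
1·60 + 14 + 210 = 284 min
284 = 0·1440 + 284; 284 = 4·60 + 44 → 04:44, same day
→ 2022-01-29 04:44 BGB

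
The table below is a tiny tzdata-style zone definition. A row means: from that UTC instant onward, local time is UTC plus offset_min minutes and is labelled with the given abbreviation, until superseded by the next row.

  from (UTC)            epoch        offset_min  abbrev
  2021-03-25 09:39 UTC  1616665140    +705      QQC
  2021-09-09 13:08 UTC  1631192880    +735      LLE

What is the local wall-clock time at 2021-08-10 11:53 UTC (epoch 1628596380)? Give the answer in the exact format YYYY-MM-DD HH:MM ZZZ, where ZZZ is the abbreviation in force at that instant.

2021-08-10 23:38 QQC

Query: 2021-08-10 11:53 UTC
Rule 1/2 (QQC, +11:45): 2021-03-25 09:39 UTC ≤ query < 2021-09-09 13:08 UTC
11·60 + 53 + 705 = 1418 min
1418 = 0·1440 + 1418; 1418 = 23·60 + 38 → 23:38, same day
→ 2021-08-10 23:38 QQC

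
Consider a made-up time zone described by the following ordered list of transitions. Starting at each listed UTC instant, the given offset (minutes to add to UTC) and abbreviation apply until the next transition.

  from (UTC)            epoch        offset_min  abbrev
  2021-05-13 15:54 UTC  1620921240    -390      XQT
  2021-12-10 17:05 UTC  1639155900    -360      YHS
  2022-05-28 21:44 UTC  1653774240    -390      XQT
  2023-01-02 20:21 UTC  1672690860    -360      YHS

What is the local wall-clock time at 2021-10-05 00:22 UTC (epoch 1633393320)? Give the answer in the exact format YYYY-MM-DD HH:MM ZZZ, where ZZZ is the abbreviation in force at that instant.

2021-10-04 17:52 XQT

Query: 2021-10-05 00:22 UTC
Rule 1/4 (XQT, -06:30): 2021-05-13 15:54 UTC ≤ query < 2021-12-10 17:05 UTC
0·60 + 22 - 390 = -368 min
-368 = -1·1440 + 1072; 1072 = 17·60 + 52 → 17:52, 2021-10-05 - 1 day = 2021-10-04
→ 2021-10-04 17:52 XQT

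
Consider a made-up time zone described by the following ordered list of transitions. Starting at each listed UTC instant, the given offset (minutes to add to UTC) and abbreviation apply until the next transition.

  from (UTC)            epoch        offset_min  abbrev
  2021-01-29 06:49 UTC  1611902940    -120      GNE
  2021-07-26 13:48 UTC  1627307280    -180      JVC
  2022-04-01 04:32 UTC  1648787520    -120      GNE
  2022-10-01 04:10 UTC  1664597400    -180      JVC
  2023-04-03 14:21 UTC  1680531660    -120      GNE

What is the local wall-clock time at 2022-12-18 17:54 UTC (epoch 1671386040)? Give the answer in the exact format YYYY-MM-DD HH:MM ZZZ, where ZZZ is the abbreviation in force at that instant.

2022-12-18 14:54 JVC

Query: 2022-12-18 17:54 UTC
Rule 4/5 (JVC, -03:00): 2022-10-01 04:10 UTC ≤ query < 2023-04-03 14:21 UTC
17·60 + 54 - 180 = 894 min
894 = 0·1440 + 894; 894 = 14·60 + 54 → 14:54, same day
→ 2022-12-18 14:54 JVC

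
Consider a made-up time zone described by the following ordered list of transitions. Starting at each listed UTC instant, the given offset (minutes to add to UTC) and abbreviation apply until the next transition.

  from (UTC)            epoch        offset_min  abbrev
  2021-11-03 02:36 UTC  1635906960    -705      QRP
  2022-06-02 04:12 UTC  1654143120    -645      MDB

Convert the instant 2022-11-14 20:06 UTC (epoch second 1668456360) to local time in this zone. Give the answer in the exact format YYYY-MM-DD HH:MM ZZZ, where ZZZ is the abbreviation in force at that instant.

Query: 2022-11-14 20:06 UTC
Rule 2/2 (MDB, -10:45): 2022-06-02 04:12 UTC ≤ query < +∞
20·60 + 6 - 645 = 561 min
561 = 0·1440 + 561; 561 = 9·60 + 21 → 09:21, same day
→ 2022-11-14 09:21 MDB

2022-11-14 09:21 MDB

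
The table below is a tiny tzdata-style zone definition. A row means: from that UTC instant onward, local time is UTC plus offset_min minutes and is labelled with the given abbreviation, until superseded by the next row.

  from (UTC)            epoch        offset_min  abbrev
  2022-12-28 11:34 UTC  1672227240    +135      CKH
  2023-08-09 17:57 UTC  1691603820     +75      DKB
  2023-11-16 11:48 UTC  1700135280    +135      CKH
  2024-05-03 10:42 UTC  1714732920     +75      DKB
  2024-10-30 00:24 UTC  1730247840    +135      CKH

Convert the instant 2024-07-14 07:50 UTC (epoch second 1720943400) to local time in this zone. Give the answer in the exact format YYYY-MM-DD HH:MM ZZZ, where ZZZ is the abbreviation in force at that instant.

Query: 2024-07-14 07:50 UTC
Rule 4/5 (DKB, +01:15): 2024-05-03 10:42 UTC ≤ query < 2024-10-30 00:24 UTC
7·60 + 50 + 75 = 545 min
545 = 0·1440 + 545; 545 = 9·60 + 5 → 09:05, same day
→ 2024-07-14 09:05 DKB

2024-07-14 09:05 DKB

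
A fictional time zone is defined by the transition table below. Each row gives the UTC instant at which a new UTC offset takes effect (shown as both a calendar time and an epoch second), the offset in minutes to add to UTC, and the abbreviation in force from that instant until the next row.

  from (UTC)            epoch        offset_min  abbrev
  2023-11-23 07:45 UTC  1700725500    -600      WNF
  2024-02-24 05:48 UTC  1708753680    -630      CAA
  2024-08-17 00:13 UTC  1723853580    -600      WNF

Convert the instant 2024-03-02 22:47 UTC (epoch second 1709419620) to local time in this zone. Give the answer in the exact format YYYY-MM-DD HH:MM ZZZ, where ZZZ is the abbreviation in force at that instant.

Query: 2024-03-02 22:47 UTC
Rule 2/3 (CAA, -10:30): 2024-02-24 05:48 UTC ≤ query < 2024-08-17 00:13 UTC
22·60 + 47 - 630 = 737 min
737 = 0·1440 + 737; 737 = 12·60 + 17 → 12:17, same day
→ 2024-03-02 12:17 CAA

2024-03-02 12:17 CAA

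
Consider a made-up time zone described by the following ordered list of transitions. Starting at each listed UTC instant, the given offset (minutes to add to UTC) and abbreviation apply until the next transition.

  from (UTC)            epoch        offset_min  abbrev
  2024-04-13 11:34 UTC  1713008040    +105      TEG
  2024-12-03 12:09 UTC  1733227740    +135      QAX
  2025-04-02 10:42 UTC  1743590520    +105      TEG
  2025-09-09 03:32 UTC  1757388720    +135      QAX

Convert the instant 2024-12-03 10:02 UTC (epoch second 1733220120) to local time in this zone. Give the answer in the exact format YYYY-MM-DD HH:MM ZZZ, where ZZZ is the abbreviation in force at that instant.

Query: 2024-12-03 10:02 UTC
Rule 1/4 (TEG, +01:45): 2024-04-13 11:34 UTC ≤ query < 2024-12-03 12:09 UTC
10·60 + 2 + 105 = 707 min
707 = 0·1440 + 707; 707 = 11·60 + 47 → 11:47, same day
→ 2024-12-03 11:47 TEG

2024-12-03 11:47 TEG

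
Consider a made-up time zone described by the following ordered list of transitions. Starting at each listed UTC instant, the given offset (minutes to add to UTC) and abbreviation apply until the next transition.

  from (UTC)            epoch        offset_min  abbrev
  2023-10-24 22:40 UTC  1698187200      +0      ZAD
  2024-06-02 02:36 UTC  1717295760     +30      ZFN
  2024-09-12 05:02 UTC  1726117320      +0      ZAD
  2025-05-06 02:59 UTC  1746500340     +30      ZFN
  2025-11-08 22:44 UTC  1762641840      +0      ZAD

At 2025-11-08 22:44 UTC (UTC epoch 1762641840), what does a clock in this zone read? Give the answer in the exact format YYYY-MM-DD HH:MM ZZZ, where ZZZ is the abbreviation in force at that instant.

Query: 2025-11-08 22:44 UTC
Rule 5/5 (ZAD, +00:00): 2025-11-08 22:44 UTC ≤ query < +∞
22·60 + 44 + 0 = 1364 min
1364 = 0·1440 + 1364; 1364 = 22·60 + 44 → 22:44, same day
→ 2025-11-08 22:44 ZAD

2025-11-08 22:44 ZAD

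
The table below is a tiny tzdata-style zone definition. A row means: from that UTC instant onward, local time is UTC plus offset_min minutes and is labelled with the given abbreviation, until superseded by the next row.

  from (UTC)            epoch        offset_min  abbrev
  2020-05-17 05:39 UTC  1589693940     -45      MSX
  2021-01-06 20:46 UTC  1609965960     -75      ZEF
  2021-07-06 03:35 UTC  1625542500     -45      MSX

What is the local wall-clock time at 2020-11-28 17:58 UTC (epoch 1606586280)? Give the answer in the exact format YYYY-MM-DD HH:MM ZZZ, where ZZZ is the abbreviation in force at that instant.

Query: 2020-11-28 17:58 UTC
Rule 1/3 (MSX, -00:45): 2020-05-17 05:39 UTC ≤ query < 2021-01-06 20:46 UTC
17·60 + 58 - 45 = 1033 min
1033 = 0·1440 + 1033; 1033 = 17·60 + 13 → 17:13, same day
→ 2020-11-28 17:13 MSX

2020-11-28 17:13 MSX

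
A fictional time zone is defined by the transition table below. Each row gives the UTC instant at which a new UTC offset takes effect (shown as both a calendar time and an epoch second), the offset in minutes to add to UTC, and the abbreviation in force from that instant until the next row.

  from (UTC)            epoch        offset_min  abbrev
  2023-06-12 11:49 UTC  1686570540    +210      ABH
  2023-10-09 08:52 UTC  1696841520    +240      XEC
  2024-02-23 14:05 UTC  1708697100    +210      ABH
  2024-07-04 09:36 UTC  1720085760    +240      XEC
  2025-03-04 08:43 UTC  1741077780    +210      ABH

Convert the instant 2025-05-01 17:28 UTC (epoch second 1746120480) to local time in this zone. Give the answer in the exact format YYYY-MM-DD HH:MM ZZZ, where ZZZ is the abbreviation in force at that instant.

2025-05-01 20:58 ABH

Query: 2025-05-01 17:28 UTC
Rule 5/5 (ABH, +03:30): 2025-03-04 08:43 UTC ≤ query < +∞
17·60 + 28 + 210 = 1258 min
1258 = 0·1440 + 1258; 1258 = 20·60 + 58 → 20:58, same day
→ 2025-05-01 20:58 ABH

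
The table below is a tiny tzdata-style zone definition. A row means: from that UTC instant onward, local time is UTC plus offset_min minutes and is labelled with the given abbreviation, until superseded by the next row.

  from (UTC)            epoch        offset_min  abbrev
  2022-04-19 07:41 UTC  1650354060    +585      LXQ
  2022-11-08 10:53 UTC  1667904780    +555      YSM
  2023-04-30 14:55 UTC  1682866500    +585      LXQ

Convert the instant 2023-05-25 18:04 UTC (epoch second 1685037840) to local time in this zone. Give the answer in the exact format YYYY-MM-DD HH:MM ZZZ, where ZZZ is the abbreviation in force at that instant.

2023-05-26 03:49 LXQ

Query: 2023-05-25 18:04 UTC
Rule 3/3 (LXQ, +09:45): 2023-04-30 14:55 UTC ≤ query < +∞
18·60 + 4 + 585 = 1669 min
1669 = 1·1440 + 229; 229 = 3·60 + 49 → 03:49, 2023-05-25 + 1 day = 2023-05-26
→ 2023-05-26 03:49 LXQ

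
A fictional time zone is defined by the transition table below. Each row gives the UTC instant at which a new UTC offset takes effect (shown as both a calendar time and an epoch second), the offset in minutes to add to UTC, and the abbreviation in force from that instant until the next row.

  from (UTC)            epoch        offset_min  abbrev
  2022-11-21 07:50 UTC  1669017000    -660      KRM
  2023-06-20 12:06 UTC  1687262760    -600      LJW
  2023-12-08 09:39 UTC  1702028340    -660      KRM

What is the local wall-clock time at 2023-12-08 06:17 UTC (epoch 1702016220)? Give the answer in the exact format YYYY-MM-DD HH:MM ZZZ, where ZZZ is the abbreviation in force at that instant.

Query: 2023-12-08 06:17 UTC
Rule 2/3 (LJW, -10:00): 2023-06-20 12:06 UTC ≤ query < 2023-12-08 09:39 UTC
6·60 + 17 - 600 = -223 min
-223 = -1·1440 + 1217; 1217 = 20·60 + 17 → 20:17, 2023-12-08 - 1 day = 2023-12-07
→ 2023-12-07 20:17 LJW

2023-12-07 20:17 LJW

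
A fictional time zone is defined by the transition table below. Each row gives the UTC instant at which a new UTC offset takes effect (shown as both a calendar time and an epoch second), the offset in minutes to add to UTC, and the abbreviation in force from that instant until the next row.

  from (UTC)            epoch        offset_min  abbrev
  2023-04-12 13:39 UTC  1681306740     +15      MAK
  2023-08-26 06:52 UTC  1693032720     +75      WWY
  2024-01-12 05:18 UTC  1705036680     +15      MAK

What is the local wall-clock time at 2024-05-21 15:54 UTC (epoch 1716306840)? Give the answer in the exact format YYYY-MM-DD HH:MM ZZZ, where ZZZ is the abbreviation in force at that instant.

Query: 2024-05-21 15:54 UTC
Rule 3/3 (MAK, +00:15): 2024-01-12 05:18 UTC ≤ query < +∞
15·60 + 54 + 15 = 969 min
969 = 0·1440 + 969; 969 = 16·60 + 9 → 16:09, same day
→ 2024-05-21 16:09 MAK

2024-05-21 16:09 MAK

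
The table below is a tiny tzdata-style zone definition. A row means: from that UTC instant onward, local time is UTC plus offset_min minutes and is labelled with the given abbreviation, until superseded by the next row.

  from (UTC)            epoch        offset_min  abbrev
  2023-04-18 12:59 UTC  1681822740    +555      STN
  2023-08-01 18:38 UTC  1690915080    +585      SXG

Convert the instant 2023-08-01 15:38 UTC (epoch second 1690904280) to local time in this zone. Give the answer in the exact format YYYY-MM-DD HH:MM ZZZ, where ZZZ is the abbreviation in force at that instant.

2023-08-02 00:53 STN

Query: 2023-08-01 15:38 UTC
Rule 1/2 (STN, +09:15): 2023-04-18 12:59 UTC ≤ query < 2023-08-01 18:38 UTC
15·60 + 38 + 555 = 1493 min
1493 = 1·1440 + 53; 53 = 0·60 + 53 → 00:53, 2023-08-01 + 1 day = 2023-08-02
→ 2023-08-02 00:53 STN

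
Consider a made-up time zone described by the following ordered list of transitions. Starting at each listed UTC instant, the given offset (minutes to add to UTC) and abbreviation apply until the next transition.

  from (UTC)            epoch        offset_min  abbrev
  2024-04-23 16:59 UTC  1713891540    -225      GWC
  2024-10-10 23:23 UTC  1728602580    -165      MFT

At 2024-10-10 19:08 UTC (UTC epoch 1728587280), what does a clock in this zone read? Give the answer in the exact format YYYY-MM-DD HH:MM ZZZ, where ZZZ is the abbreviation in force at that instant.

Query: 2024-10-10 19:08 UTC
Rule 1/2 (GWC, -03:45): 2024-04-23 16:59 UTC ≤ query < 2024-10-10 23:23 UTC
19·60 + 8 - 225 = 923 min
923 = 0·1440 + 923; 923 = 15·60 + 23 → 15:23, same day
→ 2024-10-10 15:23 GWC

2024-10-10 15:23 GWC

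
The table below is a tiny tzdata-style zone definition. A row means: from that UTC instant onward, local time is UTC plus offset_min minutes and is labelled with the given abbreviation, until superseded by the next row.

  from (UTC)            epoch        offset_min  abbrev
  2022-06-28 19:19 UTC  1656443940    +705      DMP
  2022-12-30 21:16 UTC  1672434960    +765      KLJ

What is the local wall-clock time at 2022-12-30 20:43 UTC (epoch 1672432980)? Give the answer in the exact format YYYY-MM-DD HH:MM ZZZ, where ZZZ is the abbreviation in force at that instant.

2022-12-31 08:28 DMP

Query: 2022-12-30 20:43 UTC
Rule 1/2 (DMP, +11:45): 2022-06-28 19:19 UTC ≤ query < 2022-12-30 21:16 UTC
20·60 + 43 + 705 = 1948 min
1948 = 1·1440 + 508; 508 = 8·60 + 28 → 08:28, 2022-12-30 + 1 day = 2022-12-31
→ 2022-12-31 08:28 DMP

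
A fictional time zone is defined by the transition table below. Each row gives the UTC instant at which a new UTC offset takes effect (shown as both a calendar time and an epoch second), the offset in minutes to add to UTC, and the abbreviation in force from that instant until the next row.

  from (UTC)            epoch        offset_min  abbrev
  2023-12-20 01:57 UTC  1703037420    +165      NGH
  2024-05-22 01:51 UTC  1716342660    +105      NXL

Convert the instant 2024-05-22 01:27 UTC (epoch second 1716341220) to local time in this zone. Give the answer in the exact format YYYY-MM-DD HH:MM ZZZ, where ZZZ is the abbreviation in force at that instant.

2024-05-22 04:12 NGH

Query: 2024-05-22 01:27 UTC
Rule 1/2 (NGH, +02:45): 2023-12-20 01:57 UTC ≤ query < 2024-05-22 01:51 UTC
1·60 + 27 + 165 = 252 min
252 = 0·1440 + 252; 252 = 4·60 + 12 → 04:12, same day
→ 2024-05-22 04:12 NGH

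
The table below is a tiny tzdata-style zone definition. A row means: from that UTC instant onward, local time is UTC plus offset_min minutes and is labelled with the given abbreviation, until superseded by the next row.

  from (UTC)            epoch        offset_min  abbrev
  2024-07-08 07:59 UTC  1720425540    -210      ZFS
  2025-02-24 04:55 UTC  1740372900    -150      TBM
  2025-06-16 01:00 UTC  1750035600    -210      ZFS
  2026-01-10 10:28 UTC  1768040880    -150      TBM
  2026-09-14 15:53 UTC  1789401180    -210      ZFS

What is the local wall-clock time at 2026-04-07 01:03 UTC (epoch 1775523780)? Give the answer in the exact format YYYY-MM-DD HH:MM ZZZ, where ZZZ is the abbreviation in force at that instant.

2026-04-06 22:33 TBM

Query: 2026-04-07 01:03 UTC
Rule 4/5 (TBM, -02:30): 2026-01-10 10:28 UTC ≤ query < 2026-09-14 15:53 UTC
1·60 + 3 - 150 = -87 min
-87 = -1·1440 + 1353; 1353 = 22·60 + 33 → 22:33, 2026-04-07 - 1 day = 2026-04-06
→ 2026-04-06 22:33 TBM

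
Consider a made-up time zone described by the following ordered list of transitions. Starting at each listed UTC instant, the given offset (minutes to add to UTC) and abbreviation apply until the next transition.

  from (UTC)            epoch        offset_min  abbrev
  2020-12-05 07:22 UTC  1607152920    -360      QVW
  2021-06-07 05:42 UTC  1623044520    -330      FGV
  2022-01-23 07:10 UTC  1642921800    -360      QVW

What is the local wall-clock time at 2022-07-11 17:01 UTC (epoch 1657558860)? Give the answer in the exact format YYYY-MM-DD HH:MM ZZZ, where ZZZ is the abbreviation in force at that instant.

Query: 2022-07-11 17:01 UTC
Rule 3/3 (QVW, -06:00): 2022-01-23 07:10 UTC ≤ query < +∞
17·60 + 1 - 360 = 661 min
661 = 0·1440 + 661; 661 = 11·60 + 1 → 11:01, same day
→ 2022-07-11 11:01 QVW

2022-07-11 11:01 QVW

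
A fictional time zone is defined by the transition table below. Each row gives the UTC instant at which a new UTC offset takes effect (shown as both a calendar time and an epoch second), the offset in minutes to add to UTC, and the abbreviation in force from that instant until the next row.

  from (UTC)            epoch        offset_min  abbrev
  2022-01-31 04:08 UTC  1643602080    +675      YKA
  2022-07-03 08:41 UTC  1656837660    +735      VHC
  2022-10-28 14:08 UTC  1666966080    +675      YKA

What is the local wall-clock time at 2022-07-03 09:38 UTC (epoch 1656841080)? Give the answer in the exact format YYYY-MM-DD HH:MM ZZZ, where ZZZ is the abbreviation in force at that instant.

Query: 2022-07-03 09:38 UTC
Rule 2/3 (VHC, +12:15): 2022-07-03 08:41 UTC ≤ query < 2022-10-28 14:08 UTC
9·60 + 38 + 735 = 1313 min
1313 = 0·1440 + 1313; 1313 = 21·60 + 53 → 21:53, same day
→ 2022-07-03 21:53 VHC

2022-07-03 21:53 VHC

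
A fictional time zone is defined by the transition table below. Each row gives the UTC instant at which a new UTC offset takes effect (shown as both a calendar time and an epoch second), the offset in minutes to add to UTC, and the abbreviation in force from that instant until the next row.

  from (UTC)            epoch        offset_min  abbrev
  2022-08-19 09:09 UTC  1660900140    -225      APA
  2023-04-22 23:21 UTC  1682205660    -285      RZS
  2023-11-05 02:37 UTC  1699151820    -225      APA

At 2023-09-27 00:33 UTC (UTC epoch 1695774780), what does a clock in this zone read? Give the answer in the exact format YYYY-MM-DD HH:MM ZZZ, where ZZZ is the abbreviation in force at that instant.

2023-09-26 19:48 RZS

Query: 2023-09-27 00:33 UTC
Rule 2/3 (RZS, -04:45): 2023-04-22 23:21 UTC ≤ query < 2023-11-05 02:37 UTC
0·60 + 33 - 285 = -252 min
-252 = -1·1440 + 1188; 1188 = 19·60 + 48 → 19:48, 2023-09-27 - 1 day = 2023-09-26
→ 2023-09-26 19:48 RZS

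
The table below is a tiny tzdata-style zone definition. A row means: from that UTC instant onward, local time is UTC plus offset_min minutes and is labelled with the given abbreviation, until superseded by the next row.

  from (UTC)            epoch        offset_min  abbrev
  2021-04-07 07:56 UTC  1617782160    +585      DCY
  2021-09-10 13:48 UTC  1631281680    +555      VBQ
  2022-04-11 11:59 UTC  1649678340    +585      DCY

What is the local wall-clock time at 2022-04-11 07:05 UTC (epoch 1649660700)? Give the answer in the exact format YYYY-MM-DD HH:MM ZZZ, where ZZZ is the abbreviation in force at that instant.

Query: 2022-04-11 07:05 UTC
Rule 2/3 (VBQ, +09:15): 2021-09-10 13:48 UTC ≤ query < 2022-04-11 11:59 UTC
7·60 + 5 + 555 = 980 min
980 = 0·1440 + 980; 980 = 16·60 + 20 → 16:20, same day
→ 2022-04-11 16:20 VBQ

2022-04-11 16:20 VBQ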